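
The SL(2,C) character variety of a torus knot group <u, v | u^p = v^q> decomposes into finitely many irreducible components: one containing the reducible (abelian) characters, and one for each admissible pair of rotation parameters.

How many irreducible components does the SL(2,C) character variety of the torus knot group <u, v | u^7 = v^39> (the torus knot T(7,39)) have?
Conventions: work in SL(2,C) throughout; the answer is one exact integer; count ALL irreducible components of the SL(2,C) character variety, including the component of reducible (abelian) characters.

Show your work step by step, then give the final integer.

In the torus knot group T(7,39), u^7 = v^39 is central, so an irreducible representation sends it to +I or -I (Schur).
So on each irreducible component the traces are pinned: tr(u) = 2*cos(pi*alpha/7) with 1 <= alpha <= 6, tr(v) = 2*cos(pi*beta/39) with 1 <= beta <= 38.
u^7 = (-1)^alpha I and v^39 = (-1)^beta I must agree, so alpha and beta have equal parity.
Enumerate parity-matched pairs: 3*19 odd-odd plus 3*19 even-even gives 114.
components with irreducible characters: 114; plus the single component of reducible (abelian) characters: total 115.

115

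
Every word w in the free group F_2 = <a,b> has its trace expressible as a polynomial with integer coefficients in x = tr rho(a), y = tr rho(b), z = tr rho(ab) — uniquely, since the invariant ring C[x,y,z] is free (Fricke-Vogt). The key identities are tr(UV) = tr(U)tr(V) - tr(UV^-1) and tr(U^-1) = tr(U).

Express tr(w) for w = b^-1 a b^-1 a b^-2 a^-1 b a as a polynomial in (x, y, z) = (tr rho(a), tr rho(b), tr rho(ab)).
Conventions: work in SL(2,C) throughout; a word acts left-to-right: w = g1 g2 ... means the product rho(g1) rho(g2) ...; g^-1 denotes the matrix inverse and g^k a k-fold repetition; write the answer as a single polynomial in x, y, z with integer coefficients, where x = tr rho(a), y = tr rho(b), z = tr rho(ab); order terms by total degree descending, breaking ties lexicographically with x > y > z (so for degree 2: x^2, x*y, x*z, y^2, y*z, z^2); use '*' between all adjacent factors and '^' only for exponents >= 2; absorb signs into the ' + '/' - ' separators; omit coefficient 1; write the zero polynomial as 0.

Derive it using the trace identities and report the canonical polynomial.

trace(a^2) = trace(a)*trace(a) - trace(1) = x^2 - 2
reduce: trace(a^3) = trace(a)*trace(a^2) - trace(a) = x^3 - 3*x
reduce: trace(a b a) = trace(a)*trace(b a) - trace(b) = x*z - y
so trace(a^3 b) = trace(a)*trace(a b a) - trace(a b) = x^2*z - x*y - z
trace(a b^-1 a^2) = trace(a^3)*trace(b) - trace(a^3 b) = x^3*y - x^2*z - 2*x*y + z
trace(b a b a) = trace(b a)*trace(b a) - trace(1) = z^2 - 2
reduce: trace(b a b) = trace(b)*trace(a b) - trace(a) = y*z - x
reduce: trace(a^2 b a b) = trace(a)*trace(b a b a) - trace(b a b) = x*z^2 - y*z - x
reduce: trace(a b^-1 a^2 b) = trace(a^2 b a)*trace(b) - trace(a^2 b a b) = x^2*y*z - x*y^2 - x*z^2 + x
trace(a^2 b^-1 a b^-1) = trace(a b^-1 a^2)*trace(b) - trace(a b^-1 a^2 b) = x^3*y^2 - 2*x^2*y*z - x*y^2 + x*z^2 + y*z - x
trace(a^2 b a^2) = trace(a)*trace(a^2 b a) - trace(a^2 b) = x^3*z - x^2*y - 2*x*z + y
reduce: trace(b^2) = trace(b)*trace(b) - trace(1) = y^2 - 2
trace(b a^2 b) = trace(a)*trace(b^2 a) - trace(b^2) = x*y*z - x^2 - y^2 + 2
reduce: trace(a^2 b a^2 b) = trace(a)*trace(b a^2 b a) - trace(b a^2 b) = x^2*z^2 - 2*x*y*z + y^2 - 2
trace(a b a^2 b^-1 a) = trace(a^2 b a^2)*trace(b) - trace(a^2 b a^2 b) = x^3*y*z - x^2*y^2 - x^2*z^2 + 2
reduce: trace(a b a b a^2) = trace(a)*trace(a b a b a) - trace(a b a b) = x^2*z^2 - x*y*z - x^2 - z^2 + 2
trace(b a b a b a) = trace(a b)*trace(a b a b) - trace(a^-1 b^-1) = z^3 - 3*z
trace(b a b a b) = trace(b)*trace(a b a b) - trace(a b a) = y*z^2 - x*z - y
reduce: trace(a b a b a^2 b) = trace(a)*trace(b a b a b a) - trace(b a b a b) = x*z^3 - y*z^2 - 2*x*z + y
so trace(a b a^2 b^-1 a b) = trace(a b a b a^2)*trace(b) - trace(a b a b a^2 b) = x^2*y*z^2 - x*y^2*z - x*z^3 - x^2*y + 2*x*z + y
reduce: trace(b^-1 a b a^2 b^-1 a) = trace(a b a^2 b^-1 a)*trace(b) - trace(a b a^2 b^-1 a b) = x^3*y^2*z - x^2*y^3 - 2*x^2*y*z^2 + x*y^2*z + x*z^3 + x^2*y - 2*x*z + y
trace(b a^2 b^-1 a b^-2 a) = trace(b^-1 a b a^2 b^-1 a)*trace(b) - trace(b^-1 a b a^2 b^-1 a b) = x^3*y^3*z - x^2*y^4 - 2*x^2*y^2*z^2 - x^3*y*z + x*y^3*z + x*y*z^3 + 2*x^2*y^2 + x^2*z^2 - 2*x*y*z + y^2 - 2
trace(a b^-1 a b^-2 a^-1 b a) = trace(b a^2 b^-1 a b^-2)*trace(a) - trace(b a^2 b^-1 a b^-2 a) = -x^3*y^3*z + x^4*y^2 + x^2*y^4 + 2*x^2*y^2*z^2 - x^3*y*z - x*y^3*z - x*y*z^3 - 3*x^2*y^2 + 3*x*y*z - x^2 - y^2 + 2
trace(b a b a^2 b) = trace(b)*trace(a b a^2 b) - trace(a b a^2) = x*y*z^2 - x^2*z - y^2*z + z
reduce: trace(a^-1 b a b a^2 b) = trace(b a b a^2 b)*trace(a) - trace(b a b a^2 b a) = x^2*y*z^2 - x^3*z - x*y^2*z - x*z^3 + y*z^2 + 3*x*z - y
reduce: trace(a b^-1 a^-1 b a b a) = trace(a^-1 b a b a^2)*trace(b) - trace(a^-1 b a b a^2 b) = -x^2*y*z^2 + x^3*z + x*y^2*z + x*z^3 - 3*x*z - y
reduce: trace(b a b a b a b) = trace(b)*trace(a b a b a b) - trace(a b a b a) = y*z^3 - x*z^2 - 2*y*z + x
trace(b a b a b a b a) = trace(b a)*trace(b a b a b a) - trace(b^-1 a^-1 b^-1 a^-1) = z^4 - 4*z^2 + 2
reduce: trace(a^-1 b a b a b a b) = trace(b a b a b a b)*trace(a) - trace(b a b a b a b a) = x*y*z^3 - x^2*z^2 - z^4 - 2*x*y*z + x^2 + 4*z^2 - 2
trace(a b^-1 a^-1 b a b a b) = trace(a^-1 b a b a b a)*trace(b) - trace(a^-1 b a b a b a b) = -x*y*z^3 + x^2*z^2 + y^2*z^2 + z^4 + x*y*z - x^2 - y^2 - 4*z^2 + 2
trace(b^-1 a^-1 b a b a b^-1 a) = trace(a b^-1 a^-1 b a b a)*trace(b) - trace(a b^-1 a^-1 b a b a b) = -x^2*y^2*z^2 + x^3*y*z + x*y^3*z + 2*x*y*z^3 - x^2*z^2 - y^2*z^2 - z^4 - 4*x*y*z + x^2 + 4*z^2 - 2
so trace(a b^-1 a b^-2 a^-1 b a b) = trace(b^-1 a^-1 b a b a b^-1 a)*trace(b) - trace(b^-1 a^-1 b a b a b^-1 a b) = -x^2*y^3*z^2 + x^3*y^2*z + x*y^4*z + 2*x*y^2*z^3 - x^2*y*z^2 - y^3*z^2 - y*z^4 - 4*x*y^2*z + x^2*y + 4*y*z^2 - x*z - y
trace(b^-1 a b^-1 a b^-2 a^-1 b a) = trace(a b^-1 a b^-2 a^-1 b a)*trace(b) - trace(a b^-1 a b^-2 a^-1 b a b) = -x^3*y^4*z + x^4*y^3 + x^2*y^5 + 3*x^2*y^3*z^2 - 2*x^3*y^2*z - 2*x*y^4*z - 3*x*y^2*z^3 - 3*x^2*y^3 + x^2*y*z^2 + y^3*z^2 + y*z^4 + 7*x*y^2*z - 2*x^2*y - y^3 - 4*y*z^2 + x*z + 3*y

-x^3*y^4*z + x^4*y^3 + x^2*y^5 + 3*x^2*y^3*z^2 - 2*x^3*y^2*z - 2*x*y^4*z - 3*x*y^2*z^3 - 3*x^2*y^3 + x^2*y*z^2 + y^3*z^2 + y*z^4 + 7*x*y^2*z - 2*x^2*y - y^3 - 4*y*z^2 + x*z + 3*y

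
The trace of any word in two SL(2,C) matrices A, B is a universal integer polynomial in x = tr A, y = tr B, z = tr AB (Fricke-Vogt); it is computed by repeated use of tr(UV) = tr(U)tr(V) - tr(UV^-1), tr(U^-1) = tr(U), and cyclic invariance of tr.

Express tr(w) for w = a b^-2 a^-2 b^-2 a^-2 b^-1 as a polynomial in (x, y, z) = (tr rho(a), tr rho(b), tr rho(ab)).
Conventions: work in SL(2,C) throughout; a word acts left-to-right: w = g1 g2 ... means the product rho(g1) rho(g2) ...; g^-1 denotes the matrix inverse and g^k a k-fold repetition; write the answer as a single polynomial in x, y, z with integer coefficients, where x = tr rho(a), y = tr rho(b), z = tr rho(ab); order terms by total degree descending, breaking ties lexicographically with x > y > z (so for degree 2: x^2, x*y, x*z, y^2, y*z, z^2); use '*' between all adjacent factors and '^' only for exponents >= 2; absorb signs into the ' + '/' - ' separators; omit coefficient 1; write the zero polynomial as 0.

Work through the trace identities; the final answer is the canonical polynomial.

trace(b^-1) = trace(b) = y
trace(b^-2) = trace(b^-1) * trace(b) - trace(1)   [inverse elimination on b] = y^2 - 2
trace(b^-3) = trace(b^-2) * trace(b) - trace(b^-1)   [inverse elimination on b] = y^3 - 3*y
and trace(b^-4) = trace(b^-3) * trace(b) - trace(b^-2)   [inverse elimination on b] = y^4 - 4*y^2 + 2
and trace(a b^-1) = trace(a) * trace(b) - trace(a b)   [inverse elimination on b] = x*y - z
and trace(a b^-2) = trace(a b^-1) * trace(b) - trace(a)   [inverse elimination on b] = x*y^2 - y*z - x
trace(b^-3 a) = trace(a b^-2) * trace(b) - trace(a b^-1)   [inverse elimination on b] = x*y^3 - y^2*z - 2*x*y + z
trace(b^-4 a) = trace(b^-3 a) * trace(b) - trace(b^-3 a b)   [inverse elimination on b] = x*y^4 - y^3*z - 3*x*y^2 + 2*y*z + x
and trace(b^-2 a^-1 b^-2) = trace(b^-4) * trace(a) - trace(b^-4 a)   [inverse elimination on a] = y^3*z - x*y^2 - 2*y*z + x
trace(a b a) = trace(a) * trace(b a) - trace(b)   [square of a] = x*z - y
trace(a b a b) = trace(b a) * trace(b a) - trace(1)   [split at a repeated b] = z^2 - 2
trace(a b a b^-1) = trace(a b a) * trace(b) - trace(a b a b)   [inverse elimination on b] = x*y*z - y^2 - z^2 + 2
next, trace(a b a b^-2) = trace(a b a b^-1) * trace(b) - trace(a b a)   [inverse elimination on b] = x*y^2*z - y^3 - y*z^2 - x*z + 3*y
trace(b a b^-3 a) = trace(a b a b^-2) * trace(b) - trace(a b a b^-1)   [inverse elimination on b] = x*y^3*z - y^4 - y^2*z^2 - 2*x*y*z + 4*y^2 + z^2 - 2
trace(b^-2 a^-1 b a b^-1) = trace(b a b^-3) * trace(a) - trace(b a b^-3 a)   [inverse elimination on a] = -x*y^3*z + x^2*y^2 + y^4 + y^2*z^2 + x*y*z - x^2 - 4*y^2 - z^2 + 2
trace(a^2) = trace(a) * trace(a) - trace(1)   [square of a] = x^2 - 2
trace(a b^-1 a) = trace(a^2) * trace(b) - trace(a^2 b)   [inverse elimination on b] = x^2*y - x*z - y
trace(a b^-1 a b^-1) = trace(a b^-1 a) * trace(b) - trace(a b^-1 a b)   [inverse elimination on b] = x^2*y^2 - 2*x*y*z + z^2 - 2
trace(a^2 b a) = trace(a) * trace(b a^2) - trace(b a)   [square of a] = x^2*z - x*y - z
and trace(b a b) = trace(b) * trace(a b) - trace(a)   [square of b] = y*z - x
and trace(a^2 b a b) = trace(a) * trace(b a b a) - trace(b a b)   [square of a] = x*z^2 - y*z - x
next, trace(a b a b^-1 a) = trace(a^2 b a) * trace(b) - trace(a^2 b a b)   [inverse elimination on b] = x^2*y*z - x*y^2 - x*z^2 + x
next, trace(a b a b a b) = trace(b a) * trace(b a b a) - trace(b^-1 a^-1)   [split at a repeated b] = z^3 - 3*z
next, trace(a b a b^-1 a b) = trace(a b a b a) * trace(b) - trace(a b a b a b)   [inverse elimination on b] = x*y*z^2 - y^2*z - z^3 - x*y + 3*z
trace(b^-1 a b a b^-1 a) = trace(a b a b^-1 a) * trace(b) - trace(a b a b^-1 a b)   [inverse elimination on b] = x^2*y^2*z - x*y^3 - 2*x*y*z^2 + y^2*z + z^3 + 2*x*y - 3*z
trace(b a b^-1 a b^-2 a) = trace(b^-1 a b a b^-1 a) * trace(b) - trace(b^-1 a b a b^-1 a b)   [inverse elimination on b] = x^2*y^3*z - x*y^4 - 2*x*y^2*z^2 - x^2*y*z + y^3*z + y*z^3 + 3*x*y^2 + x*z^2 - 3*y*z - x
trace(b^-2 a^-1 b a b^-1 a) = trace(b a b^-1 a b^-2) * trace(a) - trace(b a b^-1 a b^-2 a)   [inverse elimination on a] = -x^2*y^3*z + x^3*y^2 + x*y^4 + 2*x*y^2*z^2 - x^2*y*z - y^3*z - y*z^3 - 3*x*y^2 + 3*y*z - x
next, trace(a^-1 b^-2 a^-1 b a b^-1) = trace(b^-2 a^-1 b a b^-1) * trace(a) - trace(b^-2 a^-1 b a b^-1 a)   [inverse elimination on a] = -x*y^2*z^2 + 2*x^2*y*z + y^3*z + y*z^3 - x^3 - x*y^2 - x*z^2 - 3*y*z + 3*x
trace(a b^-2 a^-1 b^-2 a^-1 b) = trace(a^-1 b^-2 a^-1 b a b^-1) * trace(b) - trace(a^-1 b^-2 a^-1 b a)   [inverse elimination on b] = -x*y^3*z^2 + 2*x^2*y^2*z + y^4*z + y^2*z^3 - x^3*y - x*y^3 - x*y*z^2 - 3*y^2*z + 3*x*y - z
trace(b^-1 a b^-2 a^-1 b^-2 a^-1) = trace(a b^-2 a^-1 b^-2 a^-1) * trace(b) - trace(a b^-2 a^-1 b^-2 a^-1 b)   [inverse elimination on b] = x*y^3*z^2 - 2*x^2*y^2*z - y^2*z^3 + x^3*y + x*y*z^2 + y^2*z - 2*x*y + z
next, trace(a^-1 b^-1 a b^-1) = trace(b^-1 a b^-1) * trace(a) - trace(b^-1 a b^-1 a)   [inverse elimination on a] = x*y*z - x^2 - z^2 + 2
trace(b^-1 a b^-2 a^-1) = trace(a^-1 b^-1 a b^-1) * trace(b) - trace(a^-1 b^-1 a)   [inverse elimination on b] = x*y^2*z - x^2*y - y*z^2 + y
trace(b^-2 a b^-2 a^-1) = trace(b^-1 a b^-2 a^-1) * trace(b) - trace(b^-1 a b^-2 a^-1 b)   [inverse elimination on b] = x*y^3*z - x^2*y^2 - y^2*z^2 + 2
next, trace(b^-1 a b^-2 a^-1 b^-2) = trace(b^-2 a b^-2 a^-1) * trace(b) - trace(b^-2 a b^-2 a^-1 b)   [inverse elimination on b] = x*y^4*z - x^2*y^3 - y^3*z^2 - x*y^2*z + x^2*y + y*z^2 + y
trace(b^-2 a^-2 b^-1 a b^-2 a^-1) = trace(b^-1 a b^-2 a^-1 b^-2 a^-1) * trace(a) - trace(b^-1 a b^-2 a^-1 b^-2)   [inverse elimination on a] = x^2*y^3*z^2 - 2*x^3*y^2*z - x*y^4*z - x*y^2*z^3 + x^4*y + x^2*y^3 + x^2*y*z^2 + y^3*z^2 + 2*x*y^2*z - 3*x^2*y - y*z^2 + x*z - y
and trace(a^-1 b^-1 a b^-3) = trace(b^-2 a^-1 b^-1 a) * trace(b) - trace(b^-2 a^-1 b^-1 a b)   [inverse elimination on b] = x*y^3*z - x^2*y^2 - y^2*z^2 - x*y*z + x^2 + y^2 + z^2 - 2
trace(b^-3 a^-2 b^-1 a) = trace(a^-1 b^-1 a b^-3) * trace(a) - trace(a^-1 b^-1 a b^-3 a)   [inverse elimination on a] = x^2*y^3*z - x^3*y^2 - x*y^4 - x*y^2*z^2 - x^2*y*z + y^3*z + x^3 + 4*x*y^2 + x*z^2 - 2*y*z - 3*x
and trace(b^-2 a^-2 b^-1 a) = trace(b^-1 a b^-2 a^-1) * trace(a) - trace(b^-1 a b^-2)   [inverse elimination on a] = x^2*y^2*z - x^3*y - x*y^3 - x*y*z^2 + y^2*z + 3*x*y - z
trace(b^-2 a^-2 b^-1 a b^-2) = trace(b^-3 a^-2 b^-1 a) * trace(b) - trace(b^-3 a^-2 b^-1 a b)   [inverse elimination on b] = x^2*y^4*z - x^3*y^3 - x*y^5 - x*y^3*z^2 - 2*x^2*y^2*z + y^4*z + 2*x^3*y + 5*x*y^3 + 2*x*y*z^2 - 3*y^2*z - 6*x*y + z
trace(a b^-2 a^-2 b^-2 a^-2 b^-1) = trace(b^-2 a^-2 b^-1 a b^-2 a^-1) * trace(a) - trace(b^-2 a^-2 b^-1 a b^-2)   [inverse elimination on a] = x^3*y^3*z^2 - 2*x^4*y^2*z - 2*x^2*y^4*z - x^2*y^2*z^3 + x^5*y + 2*x^3*y^3 + x^3*y*z^2 + x*y^5 + 2*x*y^3*z^2 + 4*x^2*y^2*z - y^4*z - 5*x^3*y - 5*x*y^3 - 3*x*y*z^2 + x^2*z + 3*y^2*z + 5*x*y - z

x^3*y^3*z^2 - 2*x^4*y^2*z - 2*x^2*y^4*z - x^2*y^2*z^3 + x^5*y + 2*x^3*y^3 + x^3*y*z^2 + x*y^5 + 2*x*y^3*z^2 + 4*x^2*y^2*z - y^4*z - 5*x^3*y - 5*x*y^3 - 3*x*y*z^2 + x^2*z + 3*y^2*z + 5*x*y - z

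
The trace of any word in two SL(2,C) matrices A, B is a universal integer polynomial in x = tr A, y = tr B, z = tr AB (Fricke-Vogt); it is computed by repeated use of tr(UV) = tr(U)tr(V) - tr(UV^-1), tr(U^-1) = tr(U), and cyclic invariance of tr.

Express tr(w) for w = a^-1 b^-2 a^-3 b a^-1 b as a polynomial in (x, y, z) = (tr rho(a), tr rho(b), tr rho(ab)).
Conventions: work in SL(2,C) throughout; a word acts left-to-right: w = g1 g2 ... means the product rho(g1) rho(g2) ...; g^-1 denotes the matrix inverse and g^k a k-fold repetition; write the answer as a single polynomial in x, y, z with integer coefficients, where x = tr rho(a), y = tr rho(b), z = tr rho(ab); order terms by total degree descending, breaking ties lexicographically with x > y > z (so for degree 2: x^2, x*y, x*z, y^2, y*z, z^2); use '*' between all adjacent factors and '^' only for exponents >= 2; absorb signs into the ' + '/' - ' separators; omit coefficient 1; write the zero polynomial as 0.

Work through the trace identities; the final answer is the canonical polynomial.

tr(a^-1 b) = tr(b)*tr(a) - tr(b a) = x*y - z
reduce: tr(b^2 a) = tr(b)*tr(a b) - tr(a) = y*z - x
tr(b^2) = tr(b)*tr(b) - tr(1) = y^2 - 2
so tr(a b^2 a) = tr(a)*tr(b^2 a) - tr(b^2) = x*y*z - x^2 - y^2 + 2
tr(a b a b) = tr(a b)*tr(a b) - tr(1) = z^2 - 2
tr(a b a) = tr(a)*tr(b a) - tr(b) = x*z - y
tr(a b^2 a b) = tr(b)*tr(a b a b) - tr(a b a) = y*z^2 - x*z - y
so tr(b^2 a b^-1 a) = tr(a b^2 a)*tr(b) - tr(a b^2 a b) = x*y^2*z - x^2*y - y^3 - y*z^2 + x*z + 3*y
tr(b^-1 a^-1 b^2 a) = tr(b^2 a b^-1)*tr(a) - tr(b^2 a b^-1 a) = -x*y^2*z + x^2*y + y^3 + y*z^2 - 3*y
so tr(a^-1 b^2 a^-1 b^-1) = tr(b^-1 a^-1 b^2)*tr(a) - tr(b^-1 a^-1 b^2 a) = x*y^2*z - y^3 - y*z^2 - x*z + 3*y
reduce: tr(b^2 a^-1) = tr(b^2)*tr(a) - tr(b^2 a) = x*y^2 - y*z - x
so tr(a^-1 b^2 a^-1) = tr(b^2 a^-1)*tr(a) - tr(b^2) = x^2*y^2 - x*y*z - x^2 - y^2 + 2
so tr(b^2 a^-1 b^-2 a^-1) = tr(a^-1 b^2 a^-1 b^-1)*tr(b) - tr(a^-1 b^2 a^-1) = x*y^3*z - x^2*y^2 - y^4 - y^2*z^2 + x^2 + 4*y^2 - 2
tr(b^2 a^-1 b^-2 a^-2) = tr(b^2 a^-1 b^-2 a^-1)*tr(a) - tr(b^2 a^-1 b^-2) = x^2*y^3*z - x^3*y^2 - x*y^4 - x*y^2*z^2 + x^3 + 4*x*y^2 - 3*x
reduce: tr(b a^-1 b^-2 a^-3 b) = tr(b^2 a^-1 b^-2 a^-2)*tr(a) - tr(b^2 a^-1 b^-2 a^-1) = x^3*y^3*z - x^4*y^2 - x^2*y^4 - x^2*y^2*z^2 - x*y^3*z + x^4 + 5*x^2*y^2 + y^4 + y^2*z^2 - 4*x^2 - 4*y^2 + 2
tr(b a b a^-1) = tr(b a b)*tr(a) - tr(b a b a) = x*y*z - x^2 - z^2 + 2
reduce: tr(b a b a^-2) = tr(b a b a^-1)*tr(a) - tr(b a b) = x^2*y*z - x^3 - x*z^2 - y*z + 3*x
so tr(a^-2 b a b a^-1) = tr(b a b a^-2)*tr(a) - tr(b a b a^-1) = x^3*y*z - x^4 - x^2*z^2 - 2*x*y*z + 4*x^2 + z^2 - 2
reduce: tr(b^2 a b) = tr(b)*tr(a b^2) - tr(a b) = y^2*z - x*y - z
so tr(b a b a^-1 b) = tr(b^2 a b)*tr(a) - tr(b^2 a b a) = x*y^2*z - x^2*y - y*z^2 + y
tr(b a b a b a) = tr(b a b a)*tr(b a) - tr(a b) = z^3 - 3*z
reduce: tr(b a b a^-1 b a) = tr(b a b a b)*tr(a) - tr(b a b a b a) = x*y*z^2 - x^2*z - z^3 - x*y + 3*z
tr(a^-1 b a b a^-1 b) = tr(b a b a^-1 b)*tr(a) - tr(b a b a^-1 b a) = x^2*y^2*z - x^3*y - 2*x*y*z^2 + x^2*z + z^3 + 2*x*y - 3*z
tr(a^-2 b a b a^-1 b) = tr(a^-1 b a b a^-1 b)*tr(a) - tr(a^-1 b a b a^-1 b a) = x^3*y^2*z - x^4*y - 2*x^2*y*z^2 + x^3*z - x*y^2*z + x*z^3 + 3*x^2*y + y*z^2 - 3*x*z - y
reduce: tr(b^-1 a^-2 b a b a^-1) = tr(a^-2 b a b a^-1)*tr(b) - tr(a^-2 b a b a^-1 b) = x^2*y*z^2 - x^3*z - x*y^2*z - x*z^3 + x^2*y + 3*x*z - y
tr(a^-1 b a b a^-1 b^-2 a^-1) = tr(b^-1 a^-2 b a b a^-1)*tr(b) - tr(b^-1 a^-2 b a b a^-1 b) = x^2*y^2*z^2 - 2*x^3*y*z - x*y^3*z - x*y*z^3 + x^4 + x^2*y^2 + x^2*z^2 + 5*x*y*z - 4*x^2 - y^2 - z^2 + 2
tr(a b a b a) = tr(a)*tr(b a b a) - tr(b a b) = x*z^2 - y*z - x
tr(b a b a b^-1 a) = tr(a b a b a)*tr(b) - tr(a b a b a b) = x*y*z^2 - y^2*z - z^3 - x*y + 3*z
tr(b^-1 a^-1 b a b a) = tr(b a b a b^-1)*tr(a) - tr(b a b a b^-1 a) = -x*y*z^2 + x^2*z + y^2*z + z^3 - 3*z
tr(a^-1 b a b a^-1 b^-1) = tr(b^-1 a^-1 b a b)*tr(a) - tr(b^-1 a^-1 b a b a) = x*y*z^2 - x^2*z - y^2*z - z^3 + x*y + 3*z
tr(a^-1 b a b a^-1 b^-2) = tr(a^-1 b a b a^-1 b^-1)*tr(b) - tr(a^-1 b a b a^-1) = x*y^2*z^2 - 2*x^2*y*z - y^3*z - y*z^3 + x^3 + x*y^2 + x*z^2 + 4*y*z - 3*x
so tr(b a^-1 b^-2 a^-3 b a) = tr(a^-1 b a b a^-1 b^-2 a^-1)*tr(a) - tr(a^-1 b a b a^-1 b^-2) = x^3*y^2*z^2 - 2*x^4*y*z - x^2*y^3*z - x^2*y*z^3 + x^5 + x^3*y^2 + x^3*z^2 - x*y^2*z^2 + 7*x^2*y*z + y^3*z + y*z^3 - 5*x^3 - 2*x*y^2 - 2*x*z^2 - 4*y*z + 5*x
reduce: tr(a^-1 b^-2 a^-3 b a^-1 b) = tr(b a^-1 b^-2 a^-3 b)*tr(a) - tr(b a^-1 b^-2 a^-3 b a) = x^4*y^3*z - x^5*y^2 - x^3*y^4 - 2*x^3*y^2*z^2 + 2*x^4*y*z + x^2*y*z^3 + 4*x^3*y^2 - x^3*z^2 + x*y^4 + 2*x*y^2*z^2 - 7*x^2*y*z - y^3*z - y*z^3 + x^3 - 2*x*y^2 + 2*x*z^2 + 4*y*z - 3*x

x^4*y^3*z - x^5*y^2 - x^3*y^4 - 2*x^3*y^2*z^2 + 2*x^4*y*z + x^2*y*z^3 + 4*x^3*y^2 - x^3*z^2 + x*y^4 + 2*x*y^2*z^2 - 7*x^2*y*z - y^3*z - y*z^3 + x^3 - 2*x*y^2 + 2*x*z^2 + 4*y*z - 3*x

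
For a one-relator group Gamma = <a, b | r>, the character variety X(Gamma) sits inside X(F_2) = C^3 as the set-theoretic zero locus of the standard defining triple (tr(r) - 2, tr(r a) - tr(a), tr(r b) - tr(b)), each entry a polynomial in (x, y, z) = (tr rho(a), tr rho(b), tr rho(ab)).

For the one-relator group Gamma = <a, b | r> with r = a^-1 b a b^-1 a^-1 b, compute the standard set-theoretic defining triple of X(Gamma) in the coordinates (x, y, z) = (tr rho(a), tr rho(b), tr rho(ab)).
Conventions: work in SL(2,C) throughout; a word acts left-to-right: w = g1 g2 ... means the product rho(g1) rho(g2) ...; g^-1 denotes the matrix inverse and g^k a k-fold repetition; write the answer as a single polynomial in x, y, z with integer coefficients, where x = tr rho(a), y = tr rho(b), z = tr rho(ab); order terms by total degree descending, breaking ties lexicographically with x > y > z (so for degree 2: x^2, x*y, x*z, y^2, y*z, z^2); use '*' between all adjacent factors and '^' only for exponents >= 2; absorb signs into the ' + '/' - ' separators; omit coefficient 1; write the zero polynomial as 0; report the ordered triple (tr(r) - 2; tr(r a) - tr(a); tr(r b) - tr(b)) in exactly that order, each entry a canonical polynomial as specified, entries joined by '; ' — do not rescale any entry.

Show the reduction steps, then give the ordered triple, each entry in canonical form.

tr(a^2 b) = tr(a)*tr(b a) - tr(b)  (reduce the a square) = x*z - y
next, tr(a^2) = tr(a)*tr(a) - tr(1)  (reduce the a square) = x^2 - 2
and tr(a b^2 a) = tr(b)*tr(a^2 b) - tr(a^2)  (reduce the b square) = x*y*z - x^2 - y^2 + 2
and tr(a b a b) = tr(b a)*tr(b a) - tr(1)  (split on b) = z^2 - 2
tr(a b^2 a b) = tr(b)*tr(a b a b) - tr(a b a)  (reduce the b square) = y*z^2 - x*z - y
tr(b a b^-1 a b) = tr(a b^2 a)*tr(b) - tr(a b^2 a b)  (eliminate b^-1) = x*y^2*z - x^2*y - y^3 - y*z^2 + x*z + 3*y
tr(b a b) = tr(b)*tr(a b) - tr(a)  (reduce the b square) = y*z - x
tr(a b a b a) = tr(a)*tr(b a b a) - tr(b a b)  (reduce the a square) = x*z^2 - y*z - x
next, tr(a b a b a b) = tr(a b a b)*tr(a b) - tr(b a)  (split on a) = z^3 - 3*z
next, tr(b a b^-1 a b a) = tr(a b a b a)*tr(b) - tr(a b a b a b)  (eliminate b^-1) = x*y*z^2 - y^2*z - z^3 - x*y + 3*z
tr(b a^-1 b a b^-1 a) = tr(b a b^-1 a b)*tr(a) - tr(b a b^-1 a b a)  (eliminate a^-1) = x^2*y^2*z - x^3*y - x*y^3 - 2*x*y*z^2 + x^2*z + y^2*z + z^3 + 4*x*y - 3*z
and tr(a^-1 b a b^-1 a^-1 b) = tr(b a^-1 b a b^-1)*tr(a) - tr(b a^-1 b a b^-1 a)  (eliminate a^-1) = -x^2*y^2*z + x^3*y + x*y^3 + 2*x*y*z^2 - x^2*z - y^2*z - z^3 - 3*x*y + 3*z
next, tr(b a b^-1 a^-1 b) = tr(b^2 a b^-1)*tr(a) - tr(b^2 a b^-1 a) = -x*y^2*z + x^2*y + y^3 + y*z^2 - 3*y
next, tr(b a^-1 b a) = tr(b a b)*tr(a) - tr(b a b a)   [inverse elimination on a] = x*y*z - x^2 - z^2 + 2
tr(b a^2 b^2) = tr(b)*tr(b a^2 b) - tr(b a^2)   [square of b] = x*y^2*z - x^2*y - y^3 - x*z + 3*y
and tr(a b a^2) = tr(a)*tr(b a^2) - tr(b a)   [square of a] = x^2*z - x*y - z
and tr(b a^2 b^2 a) = tr(b)*tr(a b a^2 b) - tr(a b a^2)   [square of b] = x*y*z^2 - x^2*z - y^2*z + z
tr(a b^2 a^-1 b a) = tr(b a^2 b^2)*tr(a) - tr(b a^2 b^2 a)   [inverse elimination on a] = x^2*y^2*z - x^3*y - x*y^3 - x*y*z^2 + y^2*z + 3*x*y - z
and tr(b a b a b^2) = tr(b)*tr(a b a b^2) - tr(a b a b)   [square of b] = y^2*z^2 - x*y*z - y^2 - z^2 + 2
tr(b a b a b^2 a) = tr(b)*tr(a b a b a b) - tr(a b a b a)   [square of b] = y*z^3 - x*z^2 - 2*y*z + x
tr(a b^2 a^-1 b a b) = tr(b a b a b^2)*tr(a) - tr(b a b a b^2 a)   [inverse elimination on a] = x*y^2*z^2 - x^2*y*z - y*z^3 - x*y^2 + 2*y*z + x
tr(b^2 a^-1 b a b^-1 a) = tr(a b^2 a^-1 b a)*tr(b) - tr(a b^2 a^-1 b a b)   [inverse elimination on b] = x^2*y^3*z - x^3*y^2 - x*y^4 - 2*x*y^2*z^2 + x^2*y*z + y^3*z + y*z^3 + 4*x*y^2 - 3*y*z - x
and tr(a^-1 b a b^-1 a^-1 b^2) = tr(b^2 a^-1 b a b^-1)*tr(a) - tr(b^2 a^-1 b a b^-1 a)   [inverse elimination on a] = -x^2*y^3*z + x^3*y^2 + x*y^4 + 2*x*y^2*z^2 - y^3*z - y*z^3 - x^3 - 4*x*y^2 - x*z^2 + 3*y*z + 3*x
assemble the triple (tr(r) - 2; tr(r a) - x; tr(r b) - y)

-x^2*y^2*z + x^3*y + x*y^3 + 2*x*y*z^2 - x^2*z - y^2*z - z^3 - 3*x*y + 3*z - 2; -x*y^2*z + x^2*y + y^3 + y*z^2 - x - 3*y; -x^2*y^3*z + x^3*y^2 + x*y^4 + 2*x*y^2*z^2 - y^3*z - y*z^3 - x^3 - 4*x*y^2 - x*z^2 + 3*y*z + 3*x - y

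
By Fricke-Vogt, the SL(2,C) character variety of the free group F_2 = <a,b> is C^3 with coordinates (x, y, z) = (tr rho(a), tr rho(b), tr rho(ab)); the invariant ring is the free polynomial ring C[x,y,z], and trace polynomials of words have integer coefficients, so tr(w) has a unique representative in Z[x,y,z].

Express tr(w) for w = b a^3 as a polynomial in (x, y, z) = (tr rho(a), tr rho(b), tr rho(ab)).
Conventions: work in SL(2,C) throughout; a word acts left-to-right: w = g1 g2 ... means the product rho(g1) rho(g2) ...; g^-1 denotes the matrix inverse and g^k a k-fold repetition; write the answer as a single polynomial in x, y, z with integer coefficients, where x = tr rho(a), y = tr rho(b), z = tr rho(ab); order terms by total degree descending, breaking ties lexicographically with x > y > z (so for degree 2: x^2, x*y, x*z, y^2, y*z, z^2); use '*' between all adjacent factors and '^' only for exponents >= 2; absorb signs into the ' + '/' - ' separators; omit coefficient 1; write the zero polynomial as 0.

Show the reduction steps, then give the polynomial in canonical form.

x^2*z - x*y - z

trace(a b a) = trace(a) * trace(b a) - trace(b)   [square of a] = x*z - y
trace(b a^3) = trace(a) * trace(a b a) - trace(a b)   [square of a] = x^2*z - x*y - z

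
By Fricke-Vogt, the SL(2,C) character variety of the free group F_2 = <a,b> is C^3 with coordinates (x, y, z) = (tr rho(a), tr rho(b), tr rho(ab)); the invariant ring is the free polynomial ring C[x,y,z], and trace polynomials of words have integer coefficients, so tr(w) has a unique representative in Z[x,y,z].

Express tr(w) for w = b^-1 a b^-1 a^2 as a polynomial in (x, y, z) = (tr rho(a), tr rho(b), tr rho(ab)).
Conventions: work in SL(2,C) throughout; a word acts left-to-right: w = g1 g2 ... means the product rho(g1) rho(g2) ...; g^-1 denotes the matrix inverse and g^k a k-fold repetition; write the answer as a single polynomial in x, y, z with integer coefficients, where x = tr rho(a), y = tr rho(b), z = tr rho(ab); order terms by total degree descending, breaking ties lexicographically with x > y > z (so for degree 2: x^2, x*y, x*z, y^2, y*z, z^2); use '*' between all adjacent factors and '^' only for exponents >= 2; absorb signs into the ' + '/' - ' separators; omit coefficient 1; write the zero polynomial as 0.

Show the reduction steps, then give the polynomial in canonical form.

so tr(a^2) = tr(a)*tr(a) - tr(1) = x^2 - 2
so tr(a^3) = tr(a)*tr(a^2) - tr(a) = x^3 - 3*x
tr(b a^2) = tr(a)*tr(b a) - tr(b) = x*z - y
so tr(a^3 b) = tr(a)*tr(b a^2) - tr(b a) = x^2*z - x*y - z
reduce: tr(a^2 b^-1 a) = tr(a^3)*tr(b) - tr(a^3 b) = x^3*y - x^2*z - 2*x*y + z
tr(b a b a) = tr(a b)*tr(a b) - tr(1)   [split at repeated a] = z^2 - 2
reduce: tr(b a b) = tr(b)*tr(a b) - tr(a) = y*z - x
so tr(a b a^2 b) = tr(a)*tr(b a b a) - tr(b a b) = x*z^2 - y*z - x
reduce: tr(a^2 b^-1 a b) = tr(a b a^2)*tr(b) - tr(a b a^2 b) = x^2*y*z - x*y^2 - x*z^2 + x
so tr(b^-1 a b^-1 a^2) = tr(a^2 b^-1 a)*tr(b) - tr(a^2 b^-1 a b) = x^3*y^2 - 2*x^2*y*z - x*y^2 + x*z^2 + y*z - x

x^3*y^2 - 2*x^2*y*z - x*y^2 + x*z^2 + y*z - x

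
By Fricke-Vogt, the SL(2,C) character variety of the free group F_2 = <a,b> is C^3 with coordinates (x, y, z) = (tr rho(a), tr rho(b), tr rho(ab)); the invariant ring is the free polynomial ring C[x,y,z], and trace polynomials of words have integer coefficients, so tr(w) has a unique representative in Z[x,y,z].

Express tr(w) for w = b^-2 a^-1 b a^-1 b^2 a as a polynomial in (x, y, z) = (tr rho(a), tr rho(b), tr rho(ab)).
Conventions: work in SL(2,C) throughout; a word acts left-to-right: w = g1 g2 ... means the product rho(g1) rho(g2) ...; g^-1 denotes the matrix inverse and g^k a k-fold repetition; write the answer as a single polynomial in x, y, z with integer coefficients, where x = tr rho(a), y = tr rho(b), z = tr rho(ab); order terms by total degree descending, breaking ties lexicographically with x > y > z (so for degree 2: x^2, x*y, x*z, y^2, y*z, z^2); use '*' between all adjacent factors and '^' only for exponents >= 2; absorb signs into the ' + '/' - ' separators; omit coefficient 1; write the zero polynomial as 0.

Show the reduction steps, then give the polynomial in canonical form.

-x^2*y^4*z + x^3*y^3 + x*y^5 + 2*x*y^3*z^2 - x^2*y^2*z - y^4*z - y^2*z^3 - 4*x*y^3 + 4*y^2*z + x*y - z

reduce: tr(b^2) = tr(b) * tr(b) - tr(1) = y^2 - 2
reduce: tr(b^3) = tr(b) * tr(b^2) - tr(b) = y^3 - 3*y
tr(a b^2) = tr(b) * tr(a b) - tr(a) = y*z - x
reduce: tr(b^3 a) = tr(b) * tr(a b^2) - tr(a b) = y^2*z - x*y - z
tr(b a^-1 b^2) = tr(b^3) * tr(a) - tr(b^3 a) = x*y^3 - y^2*z - 2*x*y + z
reduce: tr(b^3 a b) = tr(b) * tr(b^2 a b) - tr(b^2 a) = y^3*z - x*y^2 - 2*y*z + x
tr(a b a b) = tr(b a) * tr(b a) - tr(1) = z^2 - 2
tr(a b a) = tr(a) * tr(b a) - tr(b) = x*z - y
tr(a b a b^2) = tr(b) * tr(a b a b) - tr(a b a) = y*z^2 - x*z - y
so tr(b^3 a b a) = tr(b) * tr(a b a b^2) - tr(a b a b) = y^2*z^2 - x*y*z - y^2 - z^2 + 2
reduce: tr(b^2 a b a^-1 b) = tr(b^3 a b) * tr(a) - tr(b^3 a b a) = x*y^3*z - x^2*y^2 - y^2*z^2 - x*y*z + x^2 + y^2 + z^2 - 2
tr(a b^2 a) = tr(a) * tr(b^2 a) - tr(b^2) = x*y*z - x^2 - y^2 + 2
reduce: tr(b a b^2 a b) = tr(b) * tr(a b^2 a b) - tr(a b^2 a) = y^2*z^2 - 2*x*y*z + x^2 - 2
tr(a b a b a b) = tr(b a) * tr(b a b a) - tr(b^-1 a^-1) = z^3 - 3*z
tr(a b a b a) = tr(a) * tr(b a b a) - tr(b a b) = x*z^2 - y*z - x
tr(b a b^2 a b a) = tr(b) * tr(a b a b a b) - tr(a b a b a) = y*z^3 - x*z^2 - 2*y*z + x
reduce: tr(b^2 a b a^-1 b a) = tr(b a b^2 a b) * tr(a) - tr(b a b^2 a b a) = x*y^2*z^2 - 2*x^2*y*z - y*z^3 + x^3 + x*z^2 + 2*y*z - 3*x
reduce: tr(a^-1 b a^-1 b^2 a b) = tr(b^2 a b a^-1 b) * tr(a) - tr(b^2 a b a^-1 b a) = x^2*y^3*z - x^3*y^2 - 2*x*y^2*z^2 + x^2*y*z + y*z^3 + x*y^2 - 2*y*z + x
tr(b^-1 a^-1 b a^-1 b^2 a) = tr(a^-1 b a^-1 b^2 a) * tr(b) - tr(a^-1 b a^-1 b^2 a b) = -x^2*y^3*z + x^3*y^2 + x*y^4 + 2*x*y^2*z^2 - x^2*y*z - y^3*z - y*z^3 - 3*x*y^2 + 3*y*z - x
reduce: tr(b^-2 a^-1 b a^-1 b^2 a) = tr(b^-1 a^-1 b a^-1 b^2 a) * tr(b) - tr(b^-1 a^-1 b a^-1 b^2 a b) = -x^2*y^4*z + x^3*y^3 + x*y^5 + 2*x*y^3*z^2 - x^2*y^2*z - y^4*z - y^2*z^3 - 4*x*y^3 + 4*y^2*z + x*y - z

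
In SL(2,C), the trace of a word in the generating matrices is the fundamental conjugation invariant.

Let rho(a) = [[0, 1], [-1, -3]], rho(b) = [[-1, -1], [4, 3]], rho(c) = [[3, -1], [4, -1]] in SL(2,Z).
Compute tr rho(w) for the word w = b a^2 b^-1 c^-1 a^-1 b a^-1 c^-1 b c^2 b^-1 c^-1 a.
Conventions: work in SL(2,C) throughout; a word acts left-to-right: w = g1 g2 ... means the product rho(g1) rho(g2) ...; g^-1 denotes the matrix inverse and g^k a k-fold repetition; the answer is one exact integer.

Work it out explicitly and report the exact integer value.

-180663

rho(b) = [[-1, -1], [4, 3]]
... * rho(a) = [[0, 1], [-1, -3]]  ->  [[1, 2], [-3, -5]]
... * rho(a) = [[0, 1], [-1, -3]]  ->  [[-2, -5], [5, 12]]
... * rho(b^-1) = [[3, 1], [-4, -1]]  ->  [[14, 3], [-33, -7]]
... * rho(c^-1) = [[-1, 1], [-4, 3]]  ->  [[-26, 23], [61, -54]]
... * rho(a^-1) = [[-3, -1], [1, 0]]  ->  [[101, 26], [-237, -61]]
... * rho(b) = [[-1, -1], [4, 3]]  ->  [[3, -23], [-7, 54]]
... * rho(a^-1) = [[-3, -1], [1, 0]]  ->  [[-32, -3], [75, 7]]
... * rho(c^-1) = [[-1, 1], [-4, 3]]  ->  [[44, -41], [-103, 96]]
... * rho(b) = [[-1, -1], [4, 3]]  ->  [[-208, -167], [487, 391]]
... * rho(c) = [[3, -1], [4, -1]]  ->  [[-1292, 375], [3025, -878]]
... * rho(c) = [[3, -1], [4, -1]]  ->  [[-2376, 917], [5563, -2147]]
... * rho(b^-1) = [[3, 1], [-4, -1]]  ->  [[-10796, -3293], [25277, 7710]]
... * rho(c^-1) = [[-1, 1], [-4, 3]]  ->  [[23968, -20675], [-56117, 48407]]
... * rho(a) = [[0, 1], [-1, -3]]  ->  [[20675, 85993], [-48407, -201338]]
tr = 20675 + -201338 = -180663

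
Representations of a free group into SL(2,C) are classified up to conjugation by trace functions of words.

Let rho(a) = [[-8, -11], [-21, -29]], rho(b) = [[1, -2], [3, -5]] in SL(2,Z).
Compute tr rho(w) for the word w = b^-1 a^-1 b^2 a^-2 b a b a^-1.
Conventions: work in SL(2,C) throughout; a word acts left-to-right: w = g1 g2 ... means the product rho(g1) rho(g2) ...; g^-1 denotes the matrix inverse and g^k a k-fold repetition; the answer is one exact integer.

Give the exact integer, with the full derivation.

rho(b^-1) = [[-5, 2], [-3, 1]]
... * rho(a^-1) = [[-29, 11], [21, -8]]  ->  [[187, -71], [108, -41]]
... * rho(b) = [[1, -2], [3, -5]]  ->  [[-26, -19], [-15, -11]]
... * rho(b) = [[1, -2], [3, -5]]  ->  [[-83, 147], [-48, 85]]
... * rho(a^-1) = [[-29, 11], [21, -8]]  ->  [[5494, -2089], [3177, -1208]]
... * rho(a^-1) = [[-29, 11], [21, -8]]  ->  [[-203195, 77146], [-117501, 44611]]
... * rho(b) = [[1, -2], [3, -5]]  ->  [[28243, 20660], [16332, 11947]]
... * rho(a) = [[-8, -11], [-21, -29]]  ->  [[-659804, -909813], [-381543, -526115]]
... * rho(b) = [[1, -2], [3, -5]]  ->  [[-3389243, 5868673], [-1959888, 3393661]]
... * rho(a^-1) = [[-29, 11], [21, -8]]  ->  [[221530180, -84231057], [128103633, -48708056]]
tr = 221530180 + -48708056 = 172822124

172822124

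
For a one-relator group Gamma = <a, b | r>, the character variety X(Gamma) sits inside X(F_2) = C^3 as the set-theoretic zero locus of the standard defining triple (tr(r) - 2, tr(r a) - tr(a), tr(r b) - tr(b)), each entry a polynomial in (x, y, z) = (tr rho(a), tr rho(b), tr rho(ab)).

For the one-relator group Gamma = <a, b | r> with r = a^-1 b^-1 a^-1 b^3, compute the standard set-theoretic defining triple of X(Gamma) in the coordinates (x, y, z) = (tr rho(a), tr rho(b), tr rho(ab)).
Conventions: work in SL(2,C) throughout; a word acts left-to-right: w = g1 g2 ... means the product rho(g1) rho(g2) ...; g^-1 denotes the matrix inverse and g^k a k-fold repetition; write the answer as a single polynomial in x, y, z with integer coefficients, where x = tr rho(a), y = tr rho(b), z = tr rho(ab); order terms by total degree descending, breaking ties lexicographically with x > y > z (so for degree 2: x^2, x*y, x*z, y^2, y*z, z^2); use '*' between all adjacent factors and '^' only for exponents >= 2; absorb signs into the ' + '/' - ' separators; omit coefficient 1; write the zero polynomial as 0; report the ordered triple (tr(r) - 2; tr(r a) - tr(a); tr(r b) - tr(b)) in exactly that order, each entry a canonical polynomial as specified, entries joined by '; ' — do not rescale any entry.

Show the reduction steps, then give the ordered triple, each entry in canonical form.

trace(b^2) = trace(b)*trace(b) - trace(1)   [square of b] = y^2 - 2
apply: trace(b^3) = trace(b)*trace(b^2) - trace(b)   [square of b] = y^3 - 3*y
use: trace(b a b) = trace(b)*trace(a b) - trace(a)   [square of b] = y*z - x
trace(b^3 a) = trace(b)*trace(b a b) - trace(b a)   [square of b] = y^2*z - x*y - z
apply: trace(a^-1 b^3) = trace(b^3)*trace(a) - trace(b^3 a)   [inverse elimination on a] = x*y^3 - y^2*z - 2*x*y + z
trace(a^-1 b^3 a^-1) = trace(a^-1 b^3)*trace(a) - trace(a^-1 b^3 a)   [inverse elimination on a] = x^2*y^3 - x*y^2*z - 2*x^2*y - y^3 + x*z + 3*y
apply: trace(b^4) = trace(b)*trace(b^3) - trace(b^2)   [square of b] = y^4 - 4*y^2 + 2
trace(b^4 a) = trace(b)*trace(b^2 a b) - trace(b^2 a)   [square of b] = y^3*z - x*y^2 - 2*y*z + x
apply: trace(b a^-1 b^3) = trace(b^4)*trace(a) - trace(b^4 a)   [inverse elimination on a] = x*y^4 - y^3*z - 3*x*y^2 + 2*y*z + x
use: trace(a b a b) = trace(a b)*trace(a b) - trace(1)   [split at a repeated a] = z^2 - 2
trace(a b a) = trace(a)*trace(b a) - trace(b)   [square of a] = x*z - y
apply: trace(b a b a b) = trace(b)*trace(a b a b) - trace(a b a)   [square of b] = y*z^2 - x*z - y
use: trace(b^3 a b a) = trace(b)*trace(b a b a b) - trace(b a b a)   [square of b] = y^2*z^2 - x*y*z - y^2 - z^2 + 2
use: trace(b a^-1 b^3 a) = trace(b^3 a b)*trace(a) - trace(b^3 a b a)   [inverse elimination on a] = x*y^3*z - x^2*y^2 - y^2*z^2 - x*y*z + x^2 + y^2 + z^2 - 2
trace(a^-1 b^3 a^-1 b) = trace(b a^-1 b^3)*trace(a) - trace(b a^-1 b^3 a)   [inverse elimination on a] = x^2*y^4 - 2*x*y^3*z - 2*x^2*y^2 + y^2*z^2 + 3*x*y*z - y^2 - z^2 + 2
trace(a^-1 b^-1 a^-1 b^3) = trace(a^-1 b^3 a^-1)*trace(b) - trace(a^-1 b^3 a^-1 b)   [inverse elimination on b] = x*y^3*z - y^4 - y^2*z^2 - 2*x*y*z + 4*y^2 + z^2 - 2
trace(a^-1 b^2) = trace(b^2)*trace(a) - trace(b^2 a) = x*y^2 - y*z - x
trace(a b^4 a) = trace(a)*trace(b^4 a) - trace(b^4)   [square of a] = x*y^3*z - x^2*y^2 - y^4 - 2*x*y*z + x^2 + 4*y^2 - 2
apply: trace(a b^4 a b) = trace(b)*trace(b a b a b^2) - trace(b a b a b)   [square of b] = y^3*z^2 - x*y^2*z - y^3 - 2*y*z^2 + x*z + 3*y
trace(b^-1 a b^4 a) = trace(a b^4 a)*trace(b) - trace(a b^4 a b)   [inverse elimination on b] = x*y^4*z - x^2*y^3 - y^5 - y^3*z^2 - x*y^2*z + x^2*y + 5*y^3 + 2*y*z^2 - x*z - 5*y
trace(b^4 a^-1 b^-1 a) = trace(b^-1 a b^4)*trace(a) - trace(b^-1 a b^4 a)   [inverse elimination on a] = -x*y^4*z + x^2*y^3 + y^5 + y^3*z^2 + 2*x*y^2*z - 2*x^2*y - 5*y^3 - 2*y*z^2 + 5*y
apply: trace(a^-1 b^-1 a^-1 b^4) = trace(b^4 a^-1 b^-1)*trace(a) - trace(b^4 a^-1 b^-1 a)   [inverse elimination on a] = x*y^4*z - y^5 - y^3*z^2 - 3*x*y^2*z + 5*y^3 + 2*y*z^2 + x*z - 5*y
assemble the triple (trace(r) - 2; trace(r a) - x; trace(r b) - y)

x*y^3*z - y^4 - y^2*z^2 - 2*x*y*z + 4*y^2 + z^2 - 4; x*y^2 - y*z - 2*x; x*y^4*z - y^5 - y^3*z^2 - 3*x*y^2*z + 5*y^3 + 2*y*z^2 + x*z - 6*y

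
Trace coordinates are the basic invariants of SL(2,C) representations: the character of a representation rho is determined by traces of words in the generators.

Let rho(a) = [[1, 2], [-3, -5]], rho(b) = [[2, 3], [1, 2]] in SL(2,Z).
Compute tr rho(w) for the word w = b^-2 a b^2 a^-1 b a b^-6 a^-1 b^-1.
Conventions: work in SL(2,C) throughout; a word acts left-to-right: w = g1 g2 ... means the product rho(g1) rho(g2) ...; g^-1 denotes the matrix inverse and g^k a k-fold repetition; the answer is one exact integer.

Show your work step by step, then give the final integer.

608190

rho(b^-1) = [[2, -3], [-1, 2]]
... * rho(b^-1) = [[2, -3], [-1, 2]]  ->  [[7, -12], [-4, 7]]
... * rho(a) = [[1, 2], [-3, -5]]  ->  [[43, 74], [-25, -43]]
... * rho(b) = [[2, 3], [1, 2]]  ->  [[160, 277], [-93, -161]]
... * rho(b) = [[2, 3], [1, 2]]  ->  [[597, 1034], [-347, -601]]
... * rho(a^-1) = [[-5, -2], [3, 1]]  ->  [[117, -160], [-68, 93]]
... * rho(b) = [[2, 3], [1, 2]]  ->  [[74, 31], [-43, -18]]
... * rho(a) = [[1, 2], [-3, -5]]  ->  [[-19, -7], [11, 4]]
... * rho(b^-1) = [[2, -3], [-1, 2]]  ->  [[-31, 43], [18, -25]]
... * rho(b^-1) = [[2, -3], [-1, 2]]  ->  [[-105, 179], [61, -104]]
... * rho(b^-1) = [[2, -3], [-1, 2]]  ->  [[-389, 673], [226, -391]]
... * rho(b^-1) = [[2, -3], [-1, 2]]  ->  [[-1451, 2513], [843, -1460]]
... * rho(b^-1) = [[2, -3], [-1, 2]]  ->  [[-5415, 9379], [3146, -5449]]
... * rho(b^-1) = [[2, -3], [-1, 2]]  ->  [[-20209, 35003], [11741, -20336]]
... * rho(a^-1) = [[-5, -2], [3, 1]]  ->  [[206054, 75421], [-119713, -43818]]
... * rho(b^-1) = [[2, -3], [-1, 2]]  ->  [[336687, -467320], [-195608, 271503]]
tr = 336687 + 271503 = 608190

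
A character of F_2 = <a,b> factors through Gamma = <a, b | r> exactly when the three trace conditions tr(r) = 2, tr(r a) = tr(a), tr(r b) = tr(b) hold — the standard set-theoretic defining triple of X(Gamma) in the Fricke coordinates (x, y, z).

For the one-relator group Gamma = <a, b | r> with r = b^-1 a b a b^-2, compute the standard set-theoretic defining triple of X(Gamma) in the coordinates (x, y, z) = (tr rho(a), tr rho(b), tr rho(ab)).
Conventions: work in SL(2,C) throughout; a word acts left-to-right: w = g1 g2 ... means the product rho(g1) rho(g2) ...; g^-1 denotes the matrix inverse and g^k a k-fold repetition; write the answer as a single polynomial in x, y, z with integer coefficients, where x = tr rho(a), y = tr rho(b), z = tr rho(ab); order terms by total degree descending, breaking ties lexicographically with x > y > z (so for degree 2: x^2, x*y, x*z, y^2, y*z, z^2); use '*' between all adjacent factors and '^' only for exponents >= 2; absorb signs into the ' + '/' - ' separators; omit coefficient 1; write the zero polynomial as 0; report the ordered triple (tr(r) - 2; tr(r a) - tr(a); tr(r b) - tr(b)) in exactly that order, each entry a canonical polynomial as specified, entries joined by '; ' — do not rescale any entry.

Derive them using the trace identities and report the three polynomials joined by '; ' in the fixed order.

and tr(a b a) = tr(a)*tr(b a) - tr(b)   [square of a] = x*z - y
tr(a b a b) = tr(a b)*tr(a b) - tr(1)   [split at a repeated a] = z^2 - 2
tr(b^-1 a b a) = tr(a b a)*tr(b) - tr(a b a b)   [inverse elimination on b] = x*y*z - y^2 - z^2 + 2
and tr(b^-2 a b a) = tr(b^-1 a b a)*tr(b) - tr(b^-1 a b a b)   [inverse elimination on b] = x*y^2*z - y^3 - y*z^2 - x*z + 3*y
next, tr(b^-1 a b a b^-2) = tr(b^-2 a b a)*tr(b) - tr(b^-2 a b a b)   [inverse elimination on b] = x*y^3*z - y^4 - y^2*z^2 - 2*x*y*z + 4*y^2 + z^2 - 2
and tr(a b a^2) = tr(a)*tr(b a^2) - tr(b a)   [square of a] = x^2*z - x*y - z
tr(b a b) = tr(b)*tr(a b) - tr(a)   [square of b] = y*z - x
and tr(a b a^2 b) = tr(a)*tr(b a b a) - tr(b a b)   [square of a] = x*z^2 - y*z - x
tr(a b^-1 a b a) = tr(a b a^2)*tr(b) - tr(a b a^2 b)   [inverse elimination on b] = x^2*y*z - x*y^2 - x*z^2 + x
tr(a b a b a b) = tr(a b a b)*tr(a b) - tr(b a)   [split at a repeated a] = z^3 - 3*z
tr(a b^-1 a b a b) = tr(a b a b a)*tr(b) - tr(a b a b a b)   [inverse elimination on b] = x*y*z^2 - y^2*z - z^3 - x*y + 3*z
tr(b^-1 a b^-1 a b a) = tr(a b^-1 a b a)*tr(b) - tr(a b^-1 a b a b)   [inverse elimination on b] = x^2*y^2*z - x*y^3 - 2*x*y*z^2 + y^2*z + z^3 + 2*x*y - 3*z
next, tr(b^-1 a b a b^-2 a) = tr(b^-1 a b^-1 a b a)*tr(b) - tr(b^-1 a b^-1 a b a b)   [inverse elimination on b] = x^2*y^3*z - x*y^4 - 2*x*y^2*z^2 - x^2*y*z + y^3*z + y*z^3 + 3*x*y^2 + x*z^2 - 3*y*z - x
assemble the triple (tr(r) - 2; tr(r a) - x; tr(r b) - y)

x*y^3*z - y^4 - y^2*z^2 - 2*x*y*z + 4*y^2 + z^2 - 4; x^2*y^3*z - x*y^4 - 2*x*y^2*z^2 - x^2*y*z + y^3*z + y*z^3 + 3*x*y^2 + x*z^2 - 3*y*z - 2*x; x*y^2*z - y^3 - y*z^2 - x*z + 2*y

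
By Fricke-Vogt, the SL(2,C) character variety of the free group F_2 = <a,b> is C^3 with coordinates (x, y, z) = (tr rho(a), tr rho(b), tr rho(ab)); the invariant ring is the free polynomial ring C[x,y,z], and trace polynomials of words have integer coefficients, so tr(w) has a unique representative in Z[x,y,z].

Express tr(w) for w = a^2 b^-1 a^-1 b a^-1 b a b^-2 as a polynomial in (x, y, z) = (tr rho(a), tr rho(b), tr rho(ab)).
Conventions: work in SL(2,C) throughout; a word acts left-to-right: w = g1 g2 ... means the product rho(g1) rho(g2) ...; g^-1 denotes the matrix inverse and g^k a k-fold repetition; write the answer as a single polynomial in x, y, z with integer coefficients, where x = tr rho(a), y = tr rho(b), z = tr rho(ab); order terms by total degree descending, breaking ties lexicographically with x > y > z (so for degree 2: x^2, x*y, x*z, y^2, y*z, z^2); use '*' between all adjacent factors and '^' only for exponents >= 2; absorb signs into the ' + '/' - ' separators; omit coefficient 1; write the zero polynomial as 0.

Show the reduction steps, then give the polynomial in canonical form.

reduce: tr(b^2 a) = tr(b) * tr(a b) - tr(a) = y*z - x
tr(b^2) = tr(b) * tr(b) - tr(1) = y^2 - 2
tr(a b^2 a) = tr(a) * tr(b^2 a) - tr(b^2) = x*y*z - x^2 - y^2 + 2
so tr(a b a b) = tr(a b) * tr(a b) - tr(1) = z^2 - 2
tr(a b a) = tr(a) * tr(b a) - tr(b) = x*z - y
tr(a b^2 a b) = tr(b) * tr(a b a b) - tr(a b a) = y*z^2 - x*z - y
reduce: tr(b a b^-1 a b) = tr(a b^2 a) * tr(b) - tr(a b^2 a b) = x*y^2*z - x^2*y - y^3 - y*z^2 + x*z + 3*y
reduce: tr(a b a b a) = tr(a) * tr(b a b a) - tr(b a b) = x*z^2 - y*z - x
reduce: tr(a b a b a b) = tr(a b) * tr(a b a b) - tr(a^-1 b^-1) = z^3 - 3*z
tr(b a b^-1 a b a) = tr(a b a b a) * tr(b) - tr(a b a b a b) = x*y*z^2 - y^2*z - z^3 - x*y + 3*z
reduce: tr(b a^-1 b a b^-1 a) = tr(b a b^-1 a b) * tr(a) - tr(b a b^-1 a b a) = x^2*y^2*z - x^3*y - x*y^3 - 2*x*y*z^2 + x^2*z + y^2*z + z^3 + 4*x*y - 3*z
tr(a^3 b^2) = tr(a) * tr(a b^2 a) - tr(a b^2) = x^2*y*z - x^3 - x*y^2 - y*z + 3*x
tr(a^3 b) = tr(a) * tr(b a^2) - tr(b a) = x^2*z - x*y - z
so tr(a^2 b^3 a) = tr(b) * tr(a^3 b^2) - tr(a^3 b) = x^2*y^2*z - x^3*y - x*y^3 - x^2*z - y^2*z + 4*x*y + z
tr(a b a^2 b^2) = tr(b) * tr(a b a^2 b) - tr(a b a^2) = x*y*z^2 - x^2*z - y^2*z + z
so tr(a^2 b^3 a b) = tr(b) * tr(a b a^2 b^2) - tr(a b a^2 b) = x*y^2*z^2 - x^2*y*z - y^3*z - x*z^2 + 2*y*z + x
tr(b^2 a b^-1 a^2 b) = tr(a^2 b^3 a) * tr(b) - tr(a^2 b^3 a b) = x^2*y^3*z - x^3*y^2 - x*y^4 - x*y^2*z^2 + 4*x*y^2 + x*z^2 - y*z - x
tr(b a b^2 a^2) = tr(b) * tr(a^2 b a b) - tr(a^2 b a) = x*y*z^2 - x^2*z - y^2*z + z
tr(a^2 b a b^2 a) = tr(a) * tr(b a b^2 a^2) - tr(b a b^2 a) = x^2*y*z^2 - x^3*z - x*y^2*z - y*z^2 + 2*x*z + y
tr(a b a^2 b a b) = tr(a) * tr(b a b a b a) - tr(b a b a b) = x*z^3 - y*z^2 - 2*x*z + y
tr(a b a^2 b a) = tr(a) * tr(b a^2 b a) - tr(b a^2 b) = x^2*z^2 - 2*x*y*z + y^2 - 2
reduce: tr(a^2 b a b^2 a b) = tr(b) * tr(a b a^2 b a b) - tr(a b a^2 b a) = x*y*z^3 - x^2*z^2 - y^2*z^2 + 2
tr(b^2 a b^-1 a^2 b a) = tr(a^2 b a b^2 a) * tr(b) - tr(a^2 b a b^2 a b) = x^2*y^2*z^2 - x^3*y*z - x*y^3*z - x*y*z^3 + x^2*z^2 + 2*x*y*z + y^2 - 2
tr(b a b^-1 a^2 b a^-1 b) = tr(b^2 a b^-1 a^2 b) * tr(a) - tr(b^2 a b^-1 a^2 b a) = x^3*y^3*z - x^4*y^2 - x^2*y^4 - 2*x^2*y^2*z^2 + x^3*y*z + x*y^3*z + x*y*z^3 + 4*x^2*y^2 - 3*x*y*z - x^2 - y^2 + 2
tr(b a b a^3 b) = tr(a) * tr(b^2 a b a^2) - tr(b^2 a b a) = x^2*y*z^2 - x^3*z - x*y^2*z - y*z^2 + 2*x*z + y
tr(b a b a^3 b a) = tr(a) * tr(a b a b a b a) - tr(a b a b a b) = x^2*z^3 - x*y*z^2 - 2*x^2*z - z^3 + x*y + 3*z
tr(a^2 b a^-1 b a b a) = tr(b a b a^3 b) * tr(a) - tr(b a b a^3 b a) = x^3*y*z^2 - x^4*z - x^2*y^2*z - x^2*z^3 + 4*x^2*z + z^3 - 3*z
reduce: tr(a b a b a^2) = tr(a) * tr(a b a b a) - tr(a b a b) = x^2*z^2 - x*y*z - x^2 - z^2 + 2
so tr(b a b a b a^2 b) = tr(b) * tr(a b a b a^2 b) - tr(a b a b a^2) = x*y*z^3 - x^2*z^2 - y^2*z^2 - x*y*z + x^2 + y^2 + z^2 - 2
tr(b a b a b a b a) = tr(b a) * tr(b a b a b a) - tr(b^-1 a^-1 b^-1 a^-1) = z^4 - 4*z^2 + 2
tr(b a b a b a b) = tr(b) * tr(a b a b a b) - tr(a b a b a) = y*z^3 - x*z^2 - 2*y*z + x
tr(b a b a b a^2 b a) = tr(a) * tr(b a b a b a b a) - tr(b a b a b a b) = x*z^4 - y*z^3 - 3*x*z^2 + 2*y*z + x
tr(a^2 b a^-1 b a b a b) = tr(b a b a b a^2 b) * tr(a) - tr(b a b a b a^2 b a) = x^2*y*z^3 - x^3*z^2 - x*y^2*z^2 - x*z^4 - x^2*y*z + y*z^3 + x^3 + x*y^2 + 4*x*z^2 - 2*y*z - 3*x
tr(b a b^-1 a^2 b a^-1 b a) = tr(a^2 b a^-1 b a b a) * tr(b) - tr(a^2 b a^-1 b a b a b) = x^3*y^2*z^2 - x^4*y*z - x^2*y^3*z - 2*x^2*y*z^3 + x^3*z^2 + x*y^2*z^2 + x*z^4 + 5*x^2*y*z - x^3 - x*y^2 - 4*x*z^2 - y*z + 3*x
tr(a^-1 b a^-1 b a b^-1 a^2 b) = tr(b a b^-1 a^2 b a^-1 b) * tr(a) - tr(b a b^-1 a^2 b a^-1 b a) = x^4*y^3*z - x^5*y^2 - x^3*y^4 - 3*x^3*y^2*z^2 + 2*x^4*y*z + 2*x^2*y^3*z + 3*x^2*y*z^3 + 4*x^3*y^2 - x^3*z^2 - x*y^2*z^2 - x*z^4 - 8*x^2*y*z + 4*x*z^2 + y*z - x
tr(b^-1 a^2 b^-1 a^-1 b a^-1 b a) = tr(a^-1 b a^-1 b a b^-1 a^2) * tr(b) - tr(a^-1 b a^-1 b a b^-1 a^2 b) = -x^4*y^3*z + x^5*y^2 + x^3*y^4 + 3*x^3*y^2*z^2 - 2*x^4*y*z - x^2*y^3*z - 3*x^2*y*z^3 - 5*x^3*y^2 + x^3*z^2 - x*y^4 - x*y^2*z^2 + x*z^4 + 9*x^2*y*z + y^3*z + y*z^3 + 4*x*y^2 - 4*x*z^2 - 4*y*z + x
reduce: tr(a^-1 b^2 a^3 b) = tr(b^2 a^3 b) * tr(a) - tr(b^2 a^3 b a) = x^3*y^2*z - x^4*y - x^2*y^3 - x^2*y*z^2 + 4*x^2*y + y*z^2 - x*z - y
tr(b a^3 b^-1 a^-1 b) = tr(a^-1 b^2 a^3) * tr(b) - tr(a^-1 b^2 a^3 b) = -x^3*y^2*z + x^4*y + x^2*y^3 + x^2*y*z^2 + x*y^2*z - 5*x^2*y - y^3 - y*z^2 + x*z + 3*y
so tr(b a^3 b^-1 a^-1 b a) = tr(a^-1 b a b a^3) * tr(b) - tr(a^-1 b a b a^3 b) = -x^3*y*z^2 + x^4*z + x^2*y^2*z + x^2*z^3 + x*y*z^2 - 4*x^2*z - y^2*z - z^3 - x*y + 3*z
reduce: tr(a^2 b^-1 a^-1 b a^-1 b a) = tr(b a^3 b^-1 a^-1 b) * tr(a) - tr(b a^3 b^-1 a^-1 b a) = -x^4*y^2*z + x^5*y + x^3*y^3 + 2*x^3*y*z^2 - x^4*z - x^2*z^3 - 5*x^3*y - x*y^3 - 2*x*y*z^2 + 5*x^2*z + y^2*z + z^3 + 4*x*y - 3*z
reduce: tr(a^2 b^-1 a^-1 b a^-1 b a b^-2) = tr(b^-1 a^2 b^-1 a^-1 b a^-1 b a) * tr(b) - tr(b^-1 a^2 b^-1 a^-1 b a^-1 b a b) = -x^4*y^4*z + x^5*y^3 + x^3*y^5 + 3*x^3*y^3*z^2 - x^4*y^2*z - x^2*y^4*z - 3*x^2*y^2*z^3 - x^5*y - 6*x^3*y^3 - x^3*y*z^2 - x*y^5 - x*y^3*z^2 + x*y*z^4 + x^4*z + 9*x^2*y^2*z + x^2*z^3 + y^4*z + y^2*z^3 + 5*x^3*y + 5*x*y^3 - 2*x*y*z^2 - 5*x^2*z - 5*y^2*z - z^3 - 3*x*y + 3*z

-x^4*y^4*z + x^5*y^3 + x^3*y^5 + 3*x^3*y^3*z^2 - x^4*y^2*z - x^2*y^4*z - 3*x^2*y^2*z^3 - x^5*y - 6*x^3*y^3 - x^3*y*z^2 - x*y^5 - x*y^3*z^2 + x*y*z^4 + x^4*z + 9*x^2*y^2*z + x^2*z^3 + y^4*z + y^2*z^3 + 5*x^3*y + 5*x*y^3 - 2*x*y*z^2 - 5*x^2*z - 5*y^2*z - z^3 - 3*x*y + 3*z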